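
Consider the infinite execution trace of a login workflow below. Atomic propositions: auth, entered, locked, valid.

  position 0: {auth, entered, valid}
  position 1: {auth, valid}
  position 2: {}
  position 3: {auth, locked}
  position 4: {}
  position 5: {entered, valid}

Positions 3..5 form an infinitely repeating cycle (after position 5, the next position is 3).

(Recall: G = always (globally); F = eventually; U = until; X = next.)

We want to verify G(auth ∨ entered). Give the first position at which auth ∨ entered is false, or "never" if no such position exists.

2

Check auth ∨ entered at each position in order: 0 ✓, 1 ✓.
At position 2 the labels are {}, so auth ∨ entered is false there. This is the first violation.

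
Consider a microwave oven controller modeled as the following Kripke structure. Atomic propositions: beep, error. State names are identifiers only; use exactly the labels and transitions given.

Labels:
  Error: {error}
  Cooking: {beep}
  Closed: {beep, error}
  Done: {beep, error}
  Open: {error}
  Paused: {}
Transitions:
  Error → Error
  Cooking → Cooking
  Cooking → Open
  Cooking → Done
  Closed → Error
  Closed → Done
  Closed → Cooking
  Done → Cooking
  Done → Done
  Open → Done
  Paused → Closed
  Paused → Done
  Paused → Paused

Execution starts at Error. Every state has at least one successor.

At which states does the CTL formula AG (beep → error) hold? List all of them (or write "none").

States satisfying beep → error: {Error, Closed, Done, Open, Paused}.
States satisfying AG (beep → error): {Error}.

{Error}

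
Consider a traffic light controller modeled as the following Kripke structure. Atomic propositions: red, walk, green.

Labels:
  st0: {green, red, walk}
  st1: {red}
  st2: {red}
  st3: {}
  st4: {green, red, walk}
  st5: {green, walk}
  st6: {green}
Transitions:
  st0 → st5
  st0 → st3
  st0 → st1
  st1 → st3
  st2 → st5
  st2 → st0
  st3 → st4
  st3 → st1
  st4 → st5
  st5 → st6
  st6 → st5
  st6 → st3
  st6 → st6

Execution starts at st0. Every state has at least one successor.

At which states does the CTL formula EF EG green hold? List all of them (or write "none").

States satisfying EG green: {st0, st4, st5, st6}.
States satisfying EF EG green: {st0, st1, st2, st3, st4, st5, st6}.

{st0, st1, st2, st3, st4, st5, st6}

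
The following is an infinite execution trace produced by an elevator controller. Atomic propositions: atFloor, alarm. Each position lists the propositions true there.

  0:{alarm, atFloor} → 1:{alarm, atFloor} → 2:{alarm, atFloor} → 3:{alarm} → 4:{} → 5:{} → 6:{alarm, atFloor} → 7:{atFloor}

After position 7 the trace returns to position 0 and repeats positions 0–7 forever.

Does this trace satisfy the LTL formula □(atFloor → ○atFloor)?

atFloor → ○atFloor must hold at every position from 0 onward. It fails at position 2, so □(atFloor → ○atFloor) is false.
Positions where atFloor holds: 0, 1, 2, 6, 7.
Check ○atFloor at each: 0→ok, 1→ok, 2→fails, 6→ok, 7→ok.

Violated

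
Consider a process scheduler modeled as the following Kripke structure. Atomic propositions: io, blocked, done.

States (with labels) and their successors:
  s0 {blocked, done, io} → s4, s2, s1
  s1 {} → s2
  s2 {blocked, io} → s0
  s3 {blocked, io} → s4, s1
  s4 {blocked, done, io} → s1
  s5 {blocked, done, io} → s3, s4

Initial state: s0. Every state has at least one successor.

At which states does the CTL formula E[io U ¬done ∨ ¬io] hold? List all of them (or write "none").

States satisfying io: {s0, s2, s3, s4, s5}.
States satisfying ¬done ∨ ¬io: {s1, s2, s3}.
States satisfying E[io U ¬done ∨ ¬io]: {s0, s1, s2, s3, s4, s5}.

{s0, s1, s2, s3, s4, s5}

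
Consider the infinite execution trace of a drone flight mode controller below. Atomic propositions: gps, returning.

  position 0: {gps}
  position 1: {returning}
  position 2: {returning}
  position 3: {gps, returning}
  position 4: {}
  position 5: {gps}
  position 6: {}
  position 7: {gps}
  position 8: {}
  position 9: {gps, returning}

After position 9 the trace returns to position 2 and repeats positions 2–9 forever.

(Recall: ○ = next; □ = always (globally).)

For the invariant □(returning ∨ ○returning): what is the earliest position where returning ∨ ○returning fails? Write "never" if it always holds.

Check returning ∨ ○returning at each position in order: 0 ✓, 1 ✓, 2 ✓, 3 ✓.
At position 4 the labels are {} and the next position 5 has {gps}, so returning ∨ ○returning is false there. This is the first violation.

4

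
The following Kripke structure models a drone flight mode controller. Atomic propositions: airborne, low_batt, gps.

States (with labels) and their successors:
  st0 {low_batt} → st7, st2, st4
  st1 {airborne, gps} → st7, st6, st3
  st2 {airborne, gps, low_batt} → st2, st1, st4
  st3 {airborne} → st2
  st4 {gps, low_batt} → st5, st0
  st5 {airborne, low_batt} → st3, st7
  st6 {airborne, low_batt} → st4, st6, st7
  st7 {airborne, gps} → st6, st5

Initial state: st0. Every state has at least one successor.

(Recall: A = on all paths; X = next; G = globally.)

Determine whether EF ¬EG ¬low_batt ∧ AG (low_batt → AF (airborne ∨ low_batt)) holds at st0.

Satisfied

States satisfying ¬EG ¬low_batt: {st0, st1, st2, st3, st4, st5, st6, st7}.
States satisfying EF ¬EG ¬low_batt: {st0, st1, st2, st3, st4, st5, st6, st7}.
States satisfying low_batt → AF (airborne ∨ low_batt): {st0, st1, st2, st3, st4, st5, st6, st7}.
States satisfying AG (low_batt → AF (airborne ∨ low_batt)): {st0, st1, st2, st3, st4, st5, st6, st7}.
States satisfying EF ¬EG ¬low_batt ∧ AG (low_batt → AF (airborne ∨ low_batt)): {st0, st1, st2, st3, st4, st5, st6, st7}.
st0 ∈ Sat(EF ¬EG ¬low_batt ∧ AG (low_batt → AF (airborne ∨ low_batt))).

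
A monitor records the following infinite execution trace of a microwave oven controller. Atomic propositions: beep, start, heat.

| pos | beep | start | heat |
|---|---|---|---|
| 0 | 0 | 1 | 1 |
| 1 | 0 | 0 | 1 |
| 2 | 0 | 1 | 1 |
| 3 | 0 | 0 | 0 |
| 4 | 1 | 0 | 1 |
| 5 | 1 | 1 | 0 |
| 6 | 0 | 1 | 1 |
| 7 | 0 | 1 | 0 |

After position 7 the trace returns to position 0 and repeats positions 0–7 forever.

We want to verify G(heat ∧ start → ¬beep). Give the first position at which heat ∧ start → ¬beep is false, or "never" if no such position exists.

never

heat ∧ start → ¬beep holds at every position 0..7, and those are all the positions the trace ever visits, so the invariant G(heat ∧ start → ¬beep) is never violated.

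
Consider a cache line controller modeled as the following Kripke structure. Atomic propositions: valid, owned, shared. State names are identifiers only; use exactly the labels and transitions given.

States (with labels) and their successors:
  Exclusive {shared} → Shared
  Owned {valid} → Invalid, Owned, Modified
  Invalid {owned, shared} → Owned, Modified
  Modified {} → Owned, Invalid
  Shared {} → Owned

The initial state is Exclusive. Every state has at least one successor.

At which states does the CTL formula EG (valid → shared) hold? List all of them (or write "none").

{Invalid, Modified}

States satisfying valid → shared: {Exclusive, Invalid, Modified, Shared}.
States satisfying EG (valid → shared): {Invalid, Modified}.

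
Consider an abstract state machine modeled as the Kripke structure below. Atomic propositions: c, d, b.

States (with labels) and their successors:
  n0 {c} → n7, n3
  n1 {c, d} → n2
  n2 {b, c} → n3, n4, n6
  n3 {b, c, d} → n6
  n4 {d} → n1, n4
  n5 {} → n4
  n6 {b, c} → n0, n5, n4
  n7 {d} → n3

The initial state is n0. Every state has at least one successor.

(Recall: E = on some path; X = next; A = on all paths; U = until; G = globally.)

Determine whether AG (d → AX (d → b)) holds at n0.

No

States satisfying d → AX (d → b): {n0, n1, n2, n3, n5, n6, n7}.
States satisfying AG (d → AX (d → b)): ∅.
n4 is reachable from n0 and violates d → AX (d → b), so AG fails at n0.
n0 ∉ Sat(AG (d → AX (d → b))).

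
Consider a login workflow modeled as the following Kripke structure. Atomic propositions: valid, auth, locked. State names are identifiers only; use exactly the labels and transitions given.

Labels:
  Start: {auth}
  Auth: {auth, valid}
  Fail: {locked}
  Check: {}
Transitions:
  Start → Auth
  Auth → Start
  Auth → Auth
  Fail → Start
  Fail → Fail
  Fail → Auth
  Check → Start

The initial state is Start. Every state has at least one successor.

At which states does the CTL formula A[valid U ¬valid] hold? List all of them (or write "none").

{Start, Fail, Check}

States satisfying valid: {Auth}.
States satisfying ¬valid: {Start, Fail, Check}.
States satisfying A[valid U ¬valid]: {Start, Fail, Check}.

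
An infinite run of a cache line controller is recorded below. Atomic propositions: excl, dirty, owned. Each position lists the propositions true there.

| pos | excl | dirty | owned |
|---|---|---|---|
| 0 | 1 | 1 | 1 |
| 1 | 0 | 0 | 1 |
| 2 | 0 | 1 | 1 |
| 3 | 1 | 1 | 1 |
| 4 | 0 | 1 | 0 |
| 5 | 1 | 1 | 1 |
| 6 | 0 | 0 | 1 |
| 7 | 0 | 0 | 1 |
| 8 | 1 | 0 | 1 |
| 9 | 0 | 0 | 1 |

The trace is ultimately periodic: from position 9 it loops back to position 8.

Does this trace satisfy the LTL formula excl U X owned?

Satisfied

Walking from position 0: X owned first holds at position 0, and excl holds at every earlier position along the way, so excl U X owned holds.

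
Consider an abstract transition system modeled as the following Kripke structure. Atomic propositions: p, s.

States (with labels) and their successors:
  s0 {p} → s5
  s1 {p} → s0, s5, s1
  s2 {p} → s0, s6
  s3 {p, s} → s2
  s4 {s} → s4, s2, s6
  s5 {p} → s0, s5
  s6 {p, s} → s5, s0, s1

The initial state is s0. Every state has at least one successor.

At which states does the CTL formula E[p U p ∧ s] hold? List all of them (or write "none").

{s2, s3, s6}

States satisfying p: {s0, s1, s2, s3, s5, s6}.
States satisfying p ∧ s: {s3, s6}.
States satisfying E[p U p ∧ s]: {s2, s3, s6}.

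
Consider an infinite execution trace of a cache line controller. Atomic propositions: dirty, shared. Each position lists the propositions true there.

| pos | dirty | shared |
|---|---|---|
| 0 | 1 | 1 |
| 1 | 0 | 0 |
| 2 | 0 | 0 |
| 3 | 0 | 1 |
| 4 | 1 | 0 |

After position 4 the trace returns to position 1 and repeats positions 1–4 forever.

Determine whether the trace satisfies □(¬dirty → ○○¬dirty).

¬dirty → ○○¬dirty must hold at every position from 0 onward. It fails at position 2, so □(¬dirty → ○○¬dirty) is false.
Positions where ¬dirty holds: 1, 2, 3.
Check ○○¬dirty at each: 1→ok, 2→fails, 3→ok.

Does not hold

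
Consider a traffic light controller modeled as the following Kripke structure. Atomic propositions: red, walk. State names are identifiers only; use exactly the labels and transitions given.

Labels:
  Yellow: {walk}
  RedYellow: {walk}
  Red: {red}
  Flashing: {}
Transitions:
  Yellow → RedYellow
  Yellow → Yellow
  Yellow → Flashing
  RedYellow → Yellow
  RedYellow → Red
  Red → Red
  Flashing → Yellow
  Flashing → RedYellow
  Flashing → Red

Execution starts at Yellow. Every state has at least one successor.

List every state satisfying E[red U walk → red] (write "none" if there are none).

States satisfying red: {Red}.
States satisfying walk → red: {Red, Flashing}.
States satisfying E[red U walk → red]: {Red, Flashing}.

{Red, Flashing}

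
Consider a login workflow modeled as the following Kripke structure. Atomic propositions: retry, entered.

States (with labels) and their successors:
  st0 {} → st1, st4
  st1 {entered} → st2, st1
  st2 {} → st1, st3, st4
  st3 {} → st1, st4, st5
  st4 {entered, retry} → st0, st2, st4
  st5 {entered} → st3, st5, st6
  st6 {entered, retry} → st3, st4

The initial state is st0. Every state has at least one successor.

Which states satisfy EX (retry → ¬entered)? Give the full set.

{st0, st1, st2, st3, st4, st5, st6}

States satisfying retry → ¬entered: {st0, st1, st2, st3, st5}.
States satisfying EX (retry → ¬entered): {st0, st1, st2, st3, st4, st5, st6}.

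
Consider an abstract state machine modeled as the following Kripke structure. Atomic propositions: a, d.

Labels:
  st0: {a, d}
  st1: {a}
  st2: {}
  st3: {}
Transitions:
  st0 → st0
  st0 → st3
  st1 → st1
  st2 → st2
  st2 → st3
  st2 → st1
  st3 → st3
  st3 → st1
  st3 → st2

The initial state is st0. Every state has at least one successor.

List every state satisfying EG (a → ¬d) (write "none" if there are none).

{st1, st2, st3}

States satisfying a → ¬d: {st1, st2, st3}.
States satisfying EG (a → ¬d): {st1, st2, st3}.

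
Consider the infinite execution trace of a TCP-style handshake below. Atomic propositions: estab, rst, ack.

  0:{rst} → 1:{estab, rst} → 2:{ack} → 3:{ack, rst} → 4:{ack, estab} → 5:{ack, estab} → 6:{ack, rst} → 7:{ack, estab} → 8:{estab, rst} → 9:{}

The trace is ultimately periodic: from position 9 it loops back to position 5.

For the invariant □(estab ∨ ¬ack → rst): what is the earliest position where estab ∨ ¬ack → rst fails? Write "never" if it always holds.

4

Check estab ∨ ¬ack → rst at each position in order: 0 ✓, 1 ✓, 2 ✓, 3 ✓.
At position 4 the labels are {ack, estab}, so estab ∨ ¬ack → rst is false there. This is the first violation.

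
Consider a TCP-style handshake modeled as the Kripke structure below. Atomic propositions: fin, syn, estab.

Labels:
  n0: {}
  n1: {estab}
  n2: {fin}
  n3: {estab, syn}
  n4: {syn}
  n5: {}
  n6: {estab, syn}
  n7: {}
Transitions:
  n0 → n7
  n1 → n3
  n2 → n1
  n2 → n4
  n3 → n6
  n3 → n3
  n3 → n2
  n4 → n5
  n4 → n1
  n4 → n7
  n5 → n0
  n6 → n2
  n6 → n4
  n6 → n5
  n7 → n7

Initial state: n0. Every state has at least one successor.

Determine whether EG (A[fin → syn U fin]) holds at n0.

States satisfying A[fin → syn U fin]: {n2}.
States satisfying EG (A[fin → syn U fin]): ∅.
No suitable path/successor from n0 witnesses the formula.
n0 ∉ Sat(EG (A[fin → syn U fin])).

Does not hold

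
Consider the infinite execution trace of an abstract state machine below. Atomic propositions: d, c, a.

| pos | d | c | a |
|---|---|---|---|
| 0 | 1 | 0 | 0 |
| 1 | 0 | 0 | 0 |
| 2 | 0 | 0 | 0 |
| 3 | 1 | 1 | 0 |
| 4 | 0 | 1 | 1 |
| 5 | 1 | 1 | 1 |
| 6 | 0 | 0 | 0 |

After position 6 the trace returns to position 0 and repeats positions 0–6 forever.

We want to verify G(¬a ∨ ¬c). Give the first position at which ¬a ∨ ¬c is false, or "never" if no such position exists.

4

Check ¬a ∨ ¬c at each position in order: 0 ✓, 1 ✓, 2 ✓, 3 ✓.
At position 4 the labels are {a, c}, so ¬a ∨ ¬c is false there. This is the first violation.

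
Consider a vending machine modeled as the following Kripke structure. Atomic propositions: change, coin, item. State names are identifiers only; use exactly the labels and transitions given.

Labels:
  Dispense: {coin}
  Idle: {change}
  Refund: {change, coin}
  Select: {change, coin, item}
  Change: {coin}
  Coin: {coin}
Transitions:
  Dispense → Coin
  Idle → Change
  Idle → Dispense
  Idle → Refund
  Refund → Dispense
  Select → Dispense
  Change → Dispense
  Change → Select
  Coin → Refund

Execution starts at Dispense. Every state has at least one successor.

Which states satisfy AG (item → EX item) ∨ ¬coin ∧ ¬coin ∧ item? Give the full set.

States satisfying item → EX item: {Dispense, Idle, Refund, Change, Coin}.
States satisfying AG (item → EX item): {Dispense, Refund, Coin}.
States satisfying ¬coin: {Idle}.
States satisfying ¬coin ∧ item: ∅.
States satisfying ¬coin ∧ ¬coin ∧ item: ∅.
States satisfying AG (item → EX item) ∨ ¬coin ∧ ¬coin ∧ item: {Dispense, Refund, Coin}.

{Dispense, Refund, Coin}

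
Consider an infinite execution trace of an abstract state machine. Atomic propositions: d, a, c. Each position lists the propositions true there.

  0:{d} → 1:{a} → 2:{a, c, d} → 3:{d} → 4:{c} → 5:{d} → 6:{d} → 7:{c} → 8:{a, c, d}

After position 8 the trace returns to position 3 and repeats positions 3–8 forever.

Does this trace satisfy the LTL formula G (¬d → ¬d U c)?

Holds

¬d → ¬d U c holds at every position 0..8, and those are all positions ever visited, so G (¬d → ¬d U c) holds.
Positions where ¬d holds: 1, 4, 7.
Check ¬d U c at each: 1→ok, 4→ok, 7→ok.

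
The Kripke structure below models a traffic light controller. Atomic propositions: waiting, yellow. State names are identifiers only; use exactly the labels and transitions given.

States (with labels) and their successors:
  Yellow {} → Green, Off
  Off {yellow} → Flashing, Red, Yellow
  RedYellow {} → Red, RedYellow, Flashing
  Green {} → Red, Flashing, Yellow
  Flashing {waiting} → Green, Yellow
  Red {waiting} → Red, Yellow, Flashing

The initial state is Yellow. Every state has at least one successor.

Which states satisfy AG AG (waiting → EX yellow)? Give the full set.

States satisfying AG (waiting → EX yellow): ∅.
States satisfying AG AG (waiting → EX yellow): ∅.

none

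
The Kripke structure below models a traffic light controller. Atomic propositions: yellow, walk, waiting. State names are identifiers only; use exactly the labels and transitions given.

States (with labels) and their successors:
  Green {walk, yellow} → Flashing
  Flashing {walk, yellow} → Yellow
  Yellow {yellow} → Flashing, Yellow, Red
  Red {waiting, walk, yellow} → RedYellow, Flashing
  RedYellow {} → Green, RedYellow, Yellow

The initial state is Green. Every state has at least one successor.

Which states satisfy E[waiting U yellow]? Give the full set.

{Green, Flashing, Yellow, Red}

States satisfying waiting: {Red}.
States satisfying yellow: {Green, Flashing, Yellow, Red}.
States satisfying E[waiting U yellow]: {Green, Flashing, Yellow, Red}.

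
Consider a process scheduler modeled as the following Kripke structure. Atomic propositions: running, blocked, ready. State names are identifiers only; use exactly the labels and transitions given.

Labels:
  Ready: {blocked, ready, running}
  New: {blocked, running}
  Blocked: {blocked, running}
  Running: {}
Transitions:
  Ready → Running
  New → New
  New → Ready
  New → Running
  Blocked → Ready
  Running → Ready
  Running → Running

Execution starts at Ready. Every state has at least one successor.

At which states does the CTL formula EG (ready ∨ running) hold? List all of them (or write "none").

{New}

States satisfying ready ∨ running: {Ready, New, Blocked}.
States satisfying EG (ready ∨ running): {New}.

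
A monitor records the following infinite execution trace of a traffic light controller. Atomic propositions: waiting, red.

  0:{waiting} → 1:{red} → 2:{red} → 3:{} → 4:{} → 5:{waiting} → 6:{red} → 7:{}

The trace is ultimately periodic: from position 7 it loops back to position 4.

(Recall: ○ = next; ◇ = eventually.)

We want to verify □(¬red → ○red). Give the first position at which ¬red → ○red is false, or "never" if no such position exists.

Check ¬red → ○red at each position in order: 0 ✓, 1 ✓, 2 ✓.
At position 3 the labels are {} and the next position 4 has {}, so ¬red → ○red is false there. This is the first violation.

3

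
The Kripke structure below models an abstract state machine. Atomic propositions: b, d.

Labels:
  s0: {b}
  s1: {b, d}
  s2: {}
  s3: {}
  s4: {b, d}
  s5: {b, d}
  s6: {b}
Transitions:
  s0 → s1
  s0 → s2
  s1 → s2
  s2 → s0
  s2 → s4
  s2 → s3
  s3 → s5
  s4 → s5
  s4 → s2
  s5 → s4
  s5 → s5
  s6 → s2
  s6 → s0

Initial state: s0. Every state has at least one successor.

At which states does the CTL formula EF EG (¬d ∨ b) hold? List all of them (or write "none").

{s0, s1, s2, s3, s4, s5, s6}

States satisfying EG (¬d ∨ b): {s0, s1, s2, s3, s4, s5, s6}.
States satisfying EF EG (¬d ∨ b): {s0, s1, s2, s3, s4, s5, s6}.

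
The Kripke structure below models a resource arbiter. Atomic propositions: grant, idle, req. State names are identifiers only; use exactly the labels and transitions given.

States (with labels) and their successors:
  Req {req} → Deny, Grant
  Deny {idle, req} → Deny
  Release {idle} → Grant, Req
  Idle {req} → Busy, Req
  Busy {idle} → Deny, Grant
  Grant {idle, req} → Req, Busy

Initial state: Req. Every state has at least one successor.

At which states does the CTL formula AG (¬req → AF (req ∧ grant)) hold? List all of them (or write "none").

{Deny}

States satisfying ¬req → AF (req ∧ grant): {Req, Deny, Idle, Grant}.
States satisfying AG (¬req → AF (req ∧ grant)): {Deny}.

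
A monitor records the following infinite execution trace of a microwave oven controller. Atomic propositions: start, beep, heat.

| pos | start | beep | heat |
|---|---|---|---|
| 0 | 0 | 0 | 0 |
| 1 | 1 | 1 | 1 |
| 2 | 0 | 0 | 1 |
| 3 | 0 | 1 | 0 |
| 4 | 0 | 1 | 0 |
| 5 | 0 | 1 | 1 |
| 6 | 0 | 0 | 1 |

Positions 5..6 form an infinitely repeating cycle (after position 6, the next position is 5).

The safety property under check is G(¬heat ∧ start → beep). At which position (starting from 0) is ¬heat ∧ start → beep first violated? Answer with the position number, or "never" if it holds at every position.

never

¬heat ∧ start → beep holds at every position 0..6, and those are all the positions the trace ever visits, so the invariant G(¬heat ∧ start → beep) is never violated.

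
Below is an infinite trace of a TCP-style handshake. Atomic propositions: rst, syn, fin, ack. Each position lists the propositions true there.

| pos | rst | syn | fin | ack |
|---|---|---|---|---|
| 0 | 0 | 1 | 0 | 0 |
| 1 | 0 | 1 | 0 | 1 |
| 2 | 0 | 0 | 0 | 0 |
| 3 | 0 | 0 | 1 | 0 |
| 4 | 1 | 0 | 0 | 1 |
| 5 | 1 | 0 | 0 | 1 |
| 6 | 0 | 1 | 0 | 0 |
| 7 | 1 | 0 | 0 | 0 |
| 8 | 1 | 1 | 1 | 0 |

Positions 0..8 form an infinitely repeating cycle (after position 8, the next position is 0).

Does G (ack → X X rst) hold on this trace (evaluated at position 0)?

ack → X X rst must hold at every position from 0 onward. It fails at position 1, so G (ack → X X rst) is false.
Positions where ack holds: 1, 4, 5.
Check X X rst at each: 1→fails, 4→fails, 5→ok.

Does not hold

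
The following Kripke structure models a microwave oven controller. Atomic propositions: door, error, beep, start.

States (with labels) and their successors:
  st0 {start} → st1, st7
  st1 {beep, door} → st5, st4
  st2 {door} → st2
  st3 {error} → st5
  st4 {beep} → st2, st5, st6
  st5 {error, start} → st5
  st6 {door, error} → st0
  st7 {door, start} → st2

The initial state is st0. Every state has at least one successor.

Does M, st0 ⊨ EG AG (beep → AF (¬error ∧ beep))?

Holds

States satisfying AG (beep → AF (¬error ∧ beep)): {st0, st1, st2, st3, st4, st5, st6, st7}.
States satisfying EG AG (beep → AF (¬error ∧ beep)): {st0, st1, st2, st3, st4, st5, st6, st7}.
st0 ∈ Sat(EG AG (beep → AF (¬error ∧ beep))).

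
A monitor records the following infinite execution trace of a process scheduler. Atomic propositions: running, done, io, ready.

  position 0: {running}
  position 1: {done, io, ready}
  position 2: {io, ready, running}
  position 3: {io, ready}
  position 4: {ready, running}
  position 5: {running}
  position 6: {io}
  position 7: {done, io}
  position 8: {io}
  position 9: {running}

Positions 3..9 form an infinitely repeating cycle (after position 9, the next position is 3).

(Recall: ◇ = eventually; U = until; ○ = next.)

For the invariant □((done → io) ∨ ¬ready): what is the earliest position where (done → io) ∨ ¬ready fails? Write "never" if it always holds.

never

(done → io) ∨ ¬ready holds at every position 0..9, and those are all the positions the trace ever visits, so the invariant □((done → io) ∨ ¬ready) is never violated.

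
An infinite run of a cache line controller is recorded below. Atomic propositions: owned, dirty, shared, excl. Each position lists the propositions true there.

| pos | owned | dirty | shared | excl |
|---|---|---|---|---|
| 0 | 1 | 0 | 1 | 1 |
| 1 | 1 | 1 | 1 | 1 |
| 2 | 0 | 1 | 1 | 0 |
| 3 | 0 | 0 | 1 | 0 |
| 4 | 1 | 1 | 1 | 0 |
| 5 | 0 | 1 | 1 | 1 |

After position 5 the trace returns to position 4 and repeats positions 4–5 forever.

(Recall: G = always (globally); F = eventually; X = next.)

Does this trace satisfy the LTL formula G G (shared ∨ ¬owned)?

Yes

G (shared ∨ ¬owned) holds at every position 0..5, and those are all positions ever visited, so G G (shared ∨ ¬owned) holds.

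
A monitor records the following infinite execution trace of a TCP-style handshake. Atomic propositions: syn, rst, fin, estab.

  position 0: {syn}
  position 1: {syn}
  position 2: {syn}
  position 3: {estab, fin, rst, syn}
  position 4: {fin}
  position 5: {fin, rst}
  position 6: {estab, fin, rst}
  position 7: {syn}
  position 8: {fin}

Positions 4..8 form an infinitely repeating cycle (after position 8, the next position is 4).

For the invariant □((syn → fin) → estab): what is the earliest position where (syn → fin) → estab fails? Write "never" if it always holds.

Check (syn → fin) → estab at each position in order: 0 ✓, 1 ✓, 2 ✓, 3 ✓.
At position 4 the labels are {fin}, so (syn → fin) → estab is false there. This is the first violation.

4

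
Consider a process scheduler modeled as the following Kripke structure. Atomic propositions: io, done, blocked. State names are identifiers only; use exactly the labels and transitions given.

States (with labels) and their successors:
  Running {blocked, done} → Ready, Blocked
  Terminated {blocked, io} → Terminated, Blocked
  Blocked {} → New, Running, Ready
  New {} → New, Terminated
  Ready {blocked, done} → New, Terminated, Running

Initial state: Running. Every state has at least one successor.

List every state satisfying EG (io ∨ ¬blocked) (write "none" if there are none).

States satisfying io ∨ ¬blocked: {Terminated, Blocked, New}.
States satisfying EG (io ∨ ¬blocked): {Terminated, Blocked, New}.

{Terminated, Blocked, New}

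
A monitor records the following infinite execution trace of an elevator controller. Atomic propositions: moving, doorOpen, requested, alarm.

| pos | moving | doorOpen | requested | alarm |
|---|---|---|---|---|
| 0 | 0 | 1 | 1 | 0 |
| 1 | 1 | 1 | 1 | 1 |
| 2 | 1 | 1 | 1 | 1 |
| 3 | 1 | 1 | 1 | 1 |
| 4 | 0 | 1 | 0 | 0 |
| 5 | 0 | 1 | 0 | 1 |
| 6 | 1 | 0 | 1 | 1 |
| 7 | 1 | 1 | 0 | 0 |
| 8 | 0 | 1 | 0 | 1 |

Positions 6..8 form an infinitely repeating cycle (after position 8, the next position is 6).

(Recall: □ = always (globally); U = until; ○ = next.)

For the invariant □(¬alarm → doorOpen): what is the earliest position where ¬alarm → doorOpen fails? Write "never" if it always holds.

¬alarm → doorOpen holds at every position 0..8, and those are all the positions the trace ever visits, so the invariant □(¬alarm → doorOpen) is never violated.

never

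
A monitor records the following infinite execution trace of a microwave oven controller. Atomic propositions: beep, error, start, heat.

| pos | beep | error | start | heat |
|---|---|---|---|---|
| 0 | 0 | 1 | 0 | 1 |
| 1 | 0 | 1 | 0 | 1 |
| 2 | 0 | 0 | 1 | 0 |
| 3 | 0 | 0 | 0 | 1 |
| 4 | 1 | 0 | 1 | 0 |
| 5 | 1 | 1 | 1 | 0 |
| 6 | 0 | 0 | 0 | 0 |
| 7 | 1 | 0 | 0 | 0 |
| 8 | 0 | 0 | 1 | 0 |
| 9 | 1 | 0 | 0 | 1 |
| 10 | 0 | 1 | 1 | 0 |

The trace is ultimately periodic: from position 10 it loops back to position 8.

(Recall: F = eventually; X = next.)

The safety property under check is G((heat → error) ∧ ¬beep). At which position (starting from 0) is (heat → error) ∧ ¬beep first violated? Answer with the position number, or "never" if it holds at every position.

3

Check (heat → error) ∧ ¬beep at each position in order: 0 ✓, 1 ✓, 2 ✓.
At position 3 the labels are {heat}, so (heat → error) ∧ ¬beep is false there. This is the first violation.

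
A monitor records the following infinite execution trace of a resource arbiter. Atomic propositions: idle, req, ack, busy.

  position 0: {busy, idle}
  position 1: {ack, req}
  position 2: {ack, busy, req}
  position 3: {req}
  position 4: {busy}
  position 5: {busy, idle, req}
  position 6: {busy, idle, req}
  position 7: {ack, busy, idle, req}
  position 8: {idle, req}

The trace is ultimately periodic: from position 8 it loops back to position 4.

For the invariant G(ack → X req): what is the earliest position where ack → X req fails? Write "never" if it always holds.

never

ack → X req holds at every position 0..8, and those are all the positions the trace ever visits, so the invariant G(ack → X req) is never violated.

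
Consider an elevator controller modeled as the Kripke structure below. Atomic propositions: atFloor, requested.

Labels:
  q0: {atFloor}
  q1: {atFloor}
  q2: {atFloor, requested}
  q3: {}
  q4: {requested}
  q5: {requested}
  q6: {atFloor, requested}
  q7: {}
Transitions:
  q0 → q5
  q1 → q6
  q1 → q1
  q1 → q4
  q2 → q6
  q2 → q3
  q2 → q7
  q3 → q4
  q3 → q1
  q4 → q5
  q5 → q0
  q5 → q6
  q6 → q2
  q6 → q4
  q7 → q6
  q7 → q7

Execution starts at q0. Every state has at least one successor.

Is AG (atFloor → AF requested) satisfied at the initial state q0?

No

States satisfying atFloor → AF requested: {q0, q2, q3, q4, q5, q6, q7}.
States satisfying AG (atFloor → AF requested): ∅.
q1 is reachable from q0 and violates atFloor → AF requested, so AG fails at q0.
q0 ∉ Sat(AG (atFloor → AF requested)).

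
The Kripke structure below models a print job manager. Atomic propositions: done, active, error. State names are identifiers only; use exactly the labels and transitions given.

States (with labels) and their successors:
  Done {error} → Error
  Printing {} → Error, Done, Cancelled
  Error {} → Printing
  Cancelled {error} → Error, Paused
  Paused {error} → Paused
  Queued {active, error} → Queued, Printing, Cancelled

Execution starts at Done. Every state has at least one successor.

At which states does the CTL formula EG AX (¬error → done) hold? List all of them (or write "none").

States satisfying AX (¬error → done): {Paused}.
States satisfying EG AX (¬error → done): {Paused}.

{Paused}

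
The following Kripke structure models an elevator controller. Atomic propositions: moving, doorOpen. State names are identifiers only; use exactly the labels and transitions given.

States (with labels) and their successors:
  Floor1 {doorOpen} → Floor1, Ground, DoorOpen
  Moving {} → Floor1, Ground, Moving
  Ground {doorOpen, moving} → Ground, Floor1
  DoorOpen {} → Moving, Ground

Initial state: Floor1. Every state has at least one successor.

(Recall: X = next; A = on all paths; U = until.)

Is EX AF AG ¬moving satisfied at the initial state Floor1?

States satisfying AF AG ¬moving: ∅.
States satisfying EX AF AG ¬moving: ∅.
No suitable path/successor from Floor1 witnesses the formula.
Floor1 ∉ Sat(EX AF AG ¬moving).

No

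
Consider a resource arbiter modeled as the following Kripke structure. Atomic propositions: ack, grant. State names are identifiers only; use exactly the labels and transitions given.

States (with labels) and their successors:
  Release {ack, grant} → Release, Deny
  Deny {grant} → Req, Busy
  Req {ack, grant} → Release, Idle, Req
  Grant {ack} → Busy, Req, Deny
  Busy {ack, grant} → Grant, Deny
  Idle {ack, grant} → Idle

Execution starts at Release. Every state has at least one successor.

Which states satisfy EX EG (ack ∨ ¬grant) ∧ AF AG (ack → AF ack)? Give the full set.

States satisfying EG (ack ∨ ¬grant): {Release, Req, Grant, Busy, Idle}.
States satisfying EX EG (ack ∨ ¬grant): {Release, Deny, Req, Grant, Busy, Idle}.
States satisfying AG (ack → AF ack): {Release, Deny, Req, Grant, Busy, Idle}.
States satisfying AF AG (ack → AF ack): {Release, Deny, Req, Grant, Busy, Idle}.
States satisfying EX EG (ack ∨ ¬grant) ∧ AF AG (ack → AF ack): {Release, Deny, Req, Grant, Busy, Idle}.

{Release, Deny, Req, Grant, Busy, Idle}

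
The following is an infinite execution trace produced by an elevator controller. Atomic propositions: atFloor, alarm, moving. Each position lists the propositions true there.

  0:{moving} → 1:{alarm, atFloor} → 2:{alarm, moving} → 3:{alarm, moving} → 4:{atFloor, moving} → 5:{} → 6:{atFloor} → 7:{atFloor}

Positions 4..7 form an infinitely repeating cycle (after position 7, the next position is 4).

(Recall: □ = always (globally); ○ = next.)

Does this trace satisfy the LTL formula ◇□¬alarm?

□¬alarm holds at position 4, which is reachable from 0, so ◇□¬alarm holds.

Holds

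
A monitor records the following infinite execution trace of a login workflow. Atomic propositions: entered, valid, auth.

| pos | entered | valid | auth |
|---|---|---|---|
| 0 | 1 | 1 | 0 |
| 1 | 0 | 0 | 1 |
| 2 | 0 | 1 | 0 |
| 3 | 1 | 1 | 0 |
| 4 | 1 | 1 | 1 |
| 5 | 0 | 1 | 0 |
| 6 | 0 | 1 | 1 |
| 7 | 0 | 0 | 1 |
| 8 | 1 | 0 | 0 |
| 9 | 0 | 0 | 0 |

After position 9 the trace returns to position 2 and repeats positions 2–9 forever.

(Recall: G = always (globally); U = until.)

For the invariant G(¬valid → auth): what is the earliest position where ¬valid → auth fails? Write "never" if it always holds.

Check ¬valid → auth at each position in order: 0 ✓, 1 ✓, 2 ✓, 3 ✓, 4 ✓, 5 ✓, 6 ✓, 7 ✓.
At position 8 the labels are {entered}, so ¬valid → auth is false there. This is the first violation.

8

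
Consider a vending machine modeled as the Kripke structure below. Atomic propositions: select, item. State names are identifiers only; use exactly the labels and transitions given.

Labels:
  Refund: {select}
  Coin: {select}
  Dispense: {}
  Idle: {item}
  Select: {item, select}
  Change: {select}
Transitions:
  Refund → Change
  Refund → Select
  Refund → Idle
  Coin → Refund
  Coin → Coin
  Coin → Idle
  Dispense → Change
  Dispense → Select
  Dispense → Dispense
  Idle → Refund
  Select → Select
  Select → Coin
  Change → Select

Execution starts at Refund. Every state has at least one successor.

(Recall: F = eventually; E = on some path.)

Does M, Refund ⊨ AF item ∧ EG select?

States satisfying item: {Idle, Select}.
States satisfying AF item: {Refund, Idle, Select, Change}.
States satisfying select: {Refund, Coin, Select, Change}.
States satisfying EG select: {Refund, Coin, Select, Change}.
States satisfying AF item ∧ EG select: {Refund, Select, Change}.
Refund ∈ Sat(AF item ∧ EG select).

Satisfied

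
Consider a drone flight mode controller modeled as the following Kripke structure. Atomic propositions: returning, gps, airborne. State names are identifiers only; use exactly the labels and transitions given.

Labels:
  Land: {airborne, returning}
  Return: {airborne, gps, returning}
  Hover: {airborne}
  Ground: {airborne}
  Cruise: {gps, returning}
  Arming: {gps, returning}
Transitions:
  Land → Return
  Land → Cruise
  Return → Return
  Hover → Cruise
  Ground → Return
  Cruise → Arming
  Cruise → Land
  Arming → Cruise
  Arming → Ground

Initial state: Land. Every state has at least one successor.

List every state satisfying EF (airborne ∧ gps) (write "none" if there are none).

{Land, Return, Hover, Ground, Cruise, Arming}

States satisfying airborne ∧ gps: {Return}.
States satisfying EF (airborne ∧ gps): {Land, Return, Hover, Ground, Cruise, Arming}.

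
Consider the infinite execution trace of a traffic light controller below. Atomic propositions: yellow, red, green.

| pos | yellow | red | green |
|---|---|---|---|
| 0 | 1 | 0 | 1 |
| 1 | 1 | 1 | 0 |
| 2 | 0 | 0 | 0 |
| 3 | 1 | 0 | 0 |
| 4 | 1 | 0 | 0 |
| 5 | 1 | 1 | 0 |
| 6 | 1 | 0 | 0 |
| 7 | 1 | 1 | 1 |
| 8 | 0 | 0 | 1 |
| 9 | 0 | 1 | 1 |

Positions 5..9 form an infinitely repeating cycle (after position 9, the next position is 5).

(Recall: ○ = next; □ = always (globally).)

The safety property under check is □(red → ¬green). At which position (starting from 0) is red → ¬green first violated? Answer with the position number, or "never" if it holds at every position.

7

Check red → ¬green at each position in order: 0 ✓, 1 ✓, 2 ✓, 3 ✓, 4 ✓, 5 ✓, 6 ✓.
At position 7 the labels are {green, red, yellow}, so red → ¬green is false there. This is the first violation.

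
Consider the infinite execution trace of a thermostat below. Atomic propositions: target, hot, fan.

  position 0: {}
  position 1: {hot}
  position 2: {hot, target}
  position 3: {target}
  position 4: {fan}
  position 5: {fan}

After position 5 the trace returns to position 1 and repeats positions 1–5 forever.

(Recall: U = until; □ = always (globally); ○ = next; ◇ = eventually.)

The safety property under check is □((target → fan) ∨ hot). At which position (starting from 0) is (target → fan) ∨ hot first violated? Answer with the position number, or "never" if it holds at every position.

3

Check (target → fan) ∨ hot at each position in order: 0 ✓, 1 ✓, 2 ✓.
At position 3 the labels are {target}, so (target → fan) ∨ hot is false there. This is the first violation.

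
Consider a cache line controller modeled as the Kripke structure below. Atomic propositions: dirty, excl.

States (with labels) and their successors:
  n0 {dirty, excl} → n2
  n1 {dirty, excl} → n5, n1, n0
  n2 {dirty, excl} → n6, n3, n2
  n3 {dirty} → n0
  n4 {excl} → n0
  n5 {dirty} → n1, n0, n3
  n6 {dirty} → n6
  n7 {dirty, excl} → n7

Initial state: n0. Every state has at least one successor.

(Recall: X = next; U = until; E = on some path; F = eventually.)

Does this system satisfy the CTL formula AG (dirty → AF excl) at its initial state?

Violated

States satisfying dirty → AF excl: {n0, n1, n2, n3, n4, n5, n7}.
States satisfying AG (dirty → AF excl): {n7}.
n6 is reachable from n0 and violates dirty → AF excl, so AG fails at n0.
n0 ∉ Sat(AG (dirty → AF excl)).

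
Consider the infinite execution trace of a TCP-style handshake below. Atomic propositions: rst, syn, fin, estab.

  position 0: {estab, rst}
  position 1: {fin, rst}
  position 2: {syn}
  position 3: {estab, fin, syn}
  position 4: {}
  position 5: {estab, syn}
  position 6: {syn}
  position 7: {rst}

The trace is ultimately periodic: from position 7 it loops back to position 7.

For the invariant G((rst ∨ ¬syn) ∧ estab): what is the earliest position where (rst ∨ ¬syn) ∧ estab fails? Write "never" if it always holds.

Check (rst ∨ ¬syn) ∧ estab at each position in order: 0 ✓.
At position 1 the labels are {fin, rst}, so (rst ∨ ¬syn) ∧ estab is false there. This is the first violation.

1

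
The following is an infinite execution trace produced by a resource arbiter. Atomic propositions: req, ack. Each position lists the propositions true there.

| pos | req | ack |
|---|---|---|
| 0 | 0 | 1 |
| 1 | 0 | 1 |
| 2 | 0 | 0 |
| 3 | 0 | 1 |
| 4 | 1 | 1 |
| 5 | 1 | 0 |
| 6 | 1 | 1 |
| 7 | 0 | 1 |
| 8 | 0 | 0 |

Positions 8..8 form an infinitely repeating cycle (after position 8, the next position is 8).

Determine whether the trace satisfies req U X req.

Does not hold

Walking from position 0: at position 0, X req has not yet held and req fails, so req U X req is false.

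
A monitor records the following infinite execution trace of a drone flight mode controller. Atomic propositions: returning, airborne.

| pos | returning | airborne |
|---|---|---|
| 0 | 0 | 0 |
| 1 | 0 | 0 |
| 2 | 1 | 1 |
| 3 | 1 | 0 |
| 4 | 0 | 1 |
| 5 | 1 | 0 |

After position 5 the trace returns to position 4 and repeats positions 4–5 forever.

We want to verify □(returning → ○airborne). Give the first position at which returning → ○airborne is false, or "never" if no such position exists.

Check returning → ○airborne at each position in order: 0 ✓, 1 ✓.
At position 2 the labels are {airborne, returning} and the next position 3 has {returning}, so returning → ○airborne is false there. This is the first violation.

2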